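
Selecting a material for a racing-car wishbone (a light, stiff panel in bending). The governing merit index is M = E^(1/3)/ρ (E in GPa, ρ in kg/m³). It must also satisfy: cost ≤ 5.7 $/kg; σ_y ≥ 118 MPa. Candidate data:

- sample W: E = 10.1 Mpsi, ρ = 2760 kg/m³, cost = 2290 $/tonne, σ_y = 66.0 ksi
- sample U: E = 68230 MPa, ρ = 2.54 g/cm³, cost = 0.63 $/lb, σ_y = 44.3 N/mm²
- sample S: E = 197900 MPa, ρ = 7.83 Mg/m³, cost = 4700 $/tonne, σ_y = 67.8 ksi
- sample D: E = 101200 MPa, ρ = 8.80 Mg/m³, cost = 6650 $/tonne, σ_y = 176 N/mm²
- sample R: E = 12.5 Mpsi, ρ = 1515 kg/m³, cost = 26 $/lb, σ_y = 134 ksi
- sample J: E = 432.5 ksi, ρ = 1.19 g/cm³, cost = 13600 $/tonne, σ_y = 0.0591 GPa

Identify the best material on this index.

Screen on constraints: cost ≤ 5.7 $/kg; σ_y ≥ 118 MPa. Survivors: sample W, sample S.
Convert each candidate to consistent units, then evaluate M:
  sample W: E = 69.64 GPa, ρ = 2760 kg/m³
  sample S: E = 197.9 GPa, ρ = 7830 kg/m³
  sample W: M = 1.49×10⁻³
  sample S: M = 0.744×10⁻³
Sample W ranks first.

sample W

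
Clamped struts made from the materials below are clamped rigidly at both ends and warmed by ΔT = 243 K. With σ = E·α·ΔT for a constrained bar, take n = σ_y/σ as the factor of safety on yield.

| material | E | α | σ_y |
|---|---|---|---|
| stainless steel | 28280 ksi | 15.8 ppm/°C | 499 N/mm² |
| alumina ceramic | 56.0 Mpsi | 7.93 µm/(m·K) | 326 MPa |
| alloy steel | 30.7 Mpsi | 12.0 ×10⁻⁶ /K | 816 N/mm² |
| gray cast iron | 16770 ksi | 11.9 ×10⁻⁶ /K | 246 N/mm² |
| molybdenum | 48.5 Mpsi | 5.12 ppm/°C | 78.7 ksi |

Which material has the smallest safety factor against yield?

alumina ceramic

With everything in SI (GPa, ×10⁻⁶/K, MPa):
  stainless steel: E = 195.0, α = 15.8, σ_y = 499.0 → σ = 749 MPa, n = 0.667
  alumina ceramic: E = 386.1, α = 7.93, σ_y = 326.0 → σ = 744 MPa, n = 0.438
  alloy steel: E = 211.7, α = 12.0, σ_y = 816.0 → σ = 617 MPa, n = 1.32
  gray cast iron: E = 115.6, α = 11.9, σ_y = 246.0 → σ = 334 MPa, n = 0.736
  molybdenum: E = 334.4, α = 5.12, σ_y = 542.6 → σ = 416 MPa, n = 1.30
Alumina ceramic has the lowest safety factor, n = 0.438.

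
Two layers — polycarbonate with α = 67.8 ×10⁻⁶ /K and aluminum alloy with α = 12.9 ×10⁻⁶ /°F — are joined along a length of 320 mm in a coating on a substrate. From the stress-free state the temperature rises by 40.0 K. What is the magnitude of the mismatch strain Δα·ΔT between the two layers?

aluminum alloy: α = 12.9×10⁻⁶/°F × 9/5 = 23.2×10⁻⁶/K.
Δα = |67.8 − 23.2|×10⁻⁶/K = 44.6×10⁻⁶/K.
Mismatch strain = Δα·ΔT = 44.6×10⁻⁶ × 40.0 = 1.78×10⁻³.

1.78×10⁻³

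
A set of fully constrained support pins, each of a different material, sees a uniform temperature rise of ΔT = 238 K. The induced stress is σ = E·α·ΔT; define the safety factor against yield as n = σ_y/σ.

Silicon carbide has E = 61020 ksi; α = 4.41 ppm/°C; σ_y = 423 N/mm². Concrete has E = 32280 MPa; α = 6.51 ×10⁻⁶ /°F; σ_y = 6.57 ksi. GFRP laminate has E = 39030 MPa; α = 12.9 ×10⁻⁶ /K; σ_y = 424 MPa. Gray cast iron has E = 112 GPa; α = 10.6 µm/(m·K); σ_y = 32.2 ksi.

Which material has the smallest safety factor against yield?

concrete

Converting E to GPa, α to ×10⁻⁶/K, σ_y to MPa, then σ and n for each:
  silicon carbide: E = 420.7, α = 4.41, σ_y = 423.0 → σ = 442 MPa, n = 0.958
  concrete: E = 32.28, α = 11.7, σ_y = 45.30 → σ = 90.0 MPa, n = 0.503
  GFRP laminate: E = 39.03, α = 12.9, σ_y = 424.0 → σ = 120 MPa, n = 3.54
  gray cast iron: E = 112.0, α = 10.6, σ_y = 222.0 → σ = 283 MPa, n = 0.786
Concrete has the lowest safety factor, n = 0.503.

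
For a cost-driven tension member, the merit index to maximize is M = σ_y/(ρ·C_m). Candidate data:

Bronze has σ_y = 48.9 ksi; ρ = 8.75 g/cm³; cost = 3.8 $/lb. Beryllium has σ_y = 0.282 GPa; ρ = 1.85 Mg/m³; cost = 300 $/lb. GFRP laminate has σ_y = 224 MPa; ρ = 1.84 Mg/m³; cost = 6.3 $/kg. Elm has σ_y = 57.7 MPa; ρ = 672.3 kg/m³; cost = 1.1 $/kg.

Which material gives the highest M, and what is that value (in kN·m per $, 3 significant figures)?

Normalizing units and computing the index:
  bronze: σ_y = 337.2 MPa, ρ = 8750 kg/m³, cost = 8.377 $/kg
  beryllium: σ_y = 282.0 MPa, ρ = 1850 kg/m³, cost = 661.4 $/kg
  GFRP laminate: σ_y = 224.0 MPa, ρ = 1840 kg/m³, cost = 6.300 $/kg
  elm: σ_y = 57.70 MPa, ρ = 672.3 kg/m³, cost = 1.100 $/kg
  elm: M = 78.0 kN·m per $
  GFRP laminate: M = 19.3 kN·m per $
  bronze: M = 4.60 kN·m per $
  beryllium: M = 0.230 kN·m per $
Highest index: elm.

elm, M = 78.0 kN·m per $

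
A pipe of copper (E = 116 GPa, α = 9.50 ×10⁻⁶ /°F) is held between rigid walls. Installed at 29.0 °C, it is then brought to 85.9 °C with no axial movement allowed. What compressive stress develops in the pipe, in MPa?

α = 9.50×10⁻⁶/°F × 9/5 = 17.1×10⁻⁶/K.
ΔT = 56.90 K. Constrained thermal stress σ = E·α·ΔT = 116.0×10³ MPa × 17.1×10⁻⁶ × 56.90 = 113 MPa (compressive).

113 MPa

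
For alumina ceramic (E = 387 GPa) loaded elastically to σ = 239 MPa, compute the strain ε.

ε = σ/E = 239 / 387000 = 6.18×10⁻⁴.

6.18×10⁻⁴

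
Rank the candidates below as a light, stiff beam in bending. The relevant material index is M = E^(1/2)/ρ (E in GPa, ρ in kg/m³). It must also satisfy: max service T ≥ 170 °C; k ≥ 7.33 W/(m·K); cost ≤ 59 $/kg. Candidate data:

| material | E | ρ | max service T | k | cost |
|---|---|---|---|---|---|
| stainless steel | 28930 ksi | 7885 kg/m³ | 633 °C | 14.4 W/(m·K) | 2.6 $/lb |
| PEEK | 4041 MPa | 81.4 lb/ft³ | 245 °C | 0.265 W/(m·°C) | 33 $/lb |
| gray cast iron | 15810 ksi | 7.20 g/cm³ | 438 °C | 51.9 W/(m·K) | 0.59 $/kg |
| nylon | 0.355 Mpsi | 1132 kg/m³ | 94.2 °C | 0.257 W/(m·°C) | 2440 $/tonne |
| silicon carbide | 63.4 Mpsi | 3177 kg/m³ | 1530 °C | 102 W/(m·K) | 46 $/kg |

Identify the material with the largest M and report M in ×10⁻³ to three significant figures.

silicon carbide, M = 6.58×10⁻³

Screen on constraints: max service T ≥ 170 °C; k ≥ 7.33 W/(m·K); cost ≤ 59 $/kg. Survivors: stainless steel, gray cast iron, silicon carbide.
Convert each candidate to consistent units, then evaluate M:
  stainless steel: E = 199.5 GPa, ρ = 7885 kg/m³
  gray cast iron: E = 109.0 GPa, ρ = 7200 kg/m³
  silicon carbide: E = 437.1 GPa, ρ = 3177 kg/m³
  silicon carbide: M = 6.58×10⁻³
  stainless steel: M = 1.79×10⁻³
  gray cast iron: M = 1.45×10⁻³
Highest index: silicon carbide.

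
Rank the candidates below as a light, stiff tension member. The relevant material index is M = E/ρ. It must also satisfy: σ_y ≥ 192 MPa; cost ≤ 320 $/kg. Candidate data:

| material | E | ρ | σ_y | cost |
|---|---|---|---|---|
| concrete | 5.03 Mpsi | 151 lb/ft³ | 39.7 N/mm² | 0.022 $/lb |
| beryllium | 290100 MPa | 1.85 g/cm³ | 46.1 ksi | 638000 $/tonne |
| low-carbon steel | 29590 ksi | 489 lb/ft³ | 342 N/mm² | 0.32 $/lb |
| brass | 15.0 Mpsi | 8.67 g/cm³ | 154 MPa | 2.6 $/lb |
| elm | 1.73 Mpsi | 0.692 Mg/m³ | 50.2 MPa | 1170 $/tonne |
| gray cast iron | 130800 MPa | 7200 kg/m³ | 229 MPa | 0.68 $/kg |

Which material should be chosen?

Screen on constraints: σ_y ≥ 192 MPa; cost ≤ 320 $/kg. Survivors: low-carbon steel, gray cast iron.
In SI units:
  low-carbon steel: E = 204.0 GPa, ρ = 7833 kg/m³
  gray cast iron: E = 130.8 GPa, ρ = 7200 kg/m³
  low-carbon steel: M = 26.0 MN·m/kg
  gray cast iron: M = 18.2 MN·m/kg
The maximum is for low-carbon steel.

low-carbon steel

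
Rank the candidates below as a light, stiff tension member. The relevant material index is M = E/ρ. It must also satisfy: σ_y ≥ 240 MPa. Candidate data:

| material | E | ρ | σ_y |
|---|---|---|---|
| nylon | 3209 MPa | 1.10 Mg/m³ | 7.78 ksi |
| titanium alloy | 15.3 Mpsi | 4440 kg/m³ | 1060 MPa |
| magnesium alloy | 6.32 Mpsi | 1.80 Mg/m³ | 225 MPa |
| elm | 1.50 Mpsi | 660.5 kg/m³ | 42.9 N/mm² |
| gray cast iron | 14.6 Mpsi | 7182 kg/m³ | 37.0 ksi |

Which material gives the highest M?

Screen on constraints: σ_y ≥ 240 MPa. Survivors: titanium alloy, gray cast iron.
Normalizing units and computing the index:
  titanium alloy: E = 105.5 GPa, ρ = 4440 kg/m³
  gray cast iron: E = 100.7 GPa, ρ = 7182 kg/m³
  titanium alloy: M = 23.8 MN·m/kg
  gray cast iron: M = 14.0 MN·m/kg
Titanium alloy has the largest M.

titanium alloy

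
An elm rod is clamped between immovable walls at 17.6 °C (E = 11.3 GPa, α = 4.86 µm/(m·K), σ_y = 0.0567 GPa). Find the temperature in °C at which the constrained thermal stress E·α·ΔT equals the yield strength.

1050 °C

σ_y = 0.0567 GPa = 56.70 MPa.
E·α·ΔT = 56.70 MPa ⇒ ΔT = 56.70 / (11.30×10³ × 4.86×10⁻⁶) = 1032 K.
T = 17.6 + 1032 = 1050 °C.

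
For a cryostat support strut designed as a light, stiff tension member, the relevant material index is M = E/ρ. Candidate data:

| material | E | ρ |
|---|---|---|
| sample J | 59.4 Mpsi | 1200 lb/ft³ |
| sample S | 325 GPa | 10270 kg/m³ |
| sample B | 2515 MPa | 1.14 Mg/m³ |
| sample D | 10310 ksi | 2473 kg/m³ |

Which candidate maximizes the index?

Normalizing units and computing the index:
  sample J: E = 409.5 GPa, ρ = 19220 kg/m³
  sample S: E = 325.0 GPa, ρ = 10270 kg/m³
  sample B: E = 2.515 GPa, ρ = 1140 kg/m³
  sample D: E = 71.08 GPa, ρ = 2473 kg/m³
  sample S: M = 31.6 MN·m/kg
  sample D: M = 28.7 MN·m/kg
  sample J: M = 21.3 MN·m/kg
  sample B: M = 2.21 MN·m/kg
Highest index: sample S.

sample S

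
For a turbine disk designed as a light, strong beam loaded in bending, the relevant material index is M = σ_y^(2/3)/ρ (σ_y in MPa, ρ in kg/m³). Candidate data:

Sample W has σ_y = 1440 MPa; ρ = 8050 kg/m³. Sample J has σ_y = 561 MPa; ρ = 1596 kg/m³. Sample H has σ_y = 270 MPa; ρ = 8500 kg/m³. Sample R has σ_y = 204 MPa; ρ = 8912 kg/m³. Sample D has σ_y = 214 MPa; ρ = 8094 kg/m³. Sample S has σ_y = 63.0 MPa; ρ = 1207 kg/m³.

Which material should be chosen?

sample J

Evaluate M for each candidate:
  sample J: M = 42.6×10⁻³
  sample W: M = 15.8×10⁻³
  sample S: M = 13.1×10⁻³
  sample H: M = 4.91×10⁻³
  sample D: M = 4.42×10⁻³
  sample R: M = 3.89×10⁻³
Sample J has the largest M.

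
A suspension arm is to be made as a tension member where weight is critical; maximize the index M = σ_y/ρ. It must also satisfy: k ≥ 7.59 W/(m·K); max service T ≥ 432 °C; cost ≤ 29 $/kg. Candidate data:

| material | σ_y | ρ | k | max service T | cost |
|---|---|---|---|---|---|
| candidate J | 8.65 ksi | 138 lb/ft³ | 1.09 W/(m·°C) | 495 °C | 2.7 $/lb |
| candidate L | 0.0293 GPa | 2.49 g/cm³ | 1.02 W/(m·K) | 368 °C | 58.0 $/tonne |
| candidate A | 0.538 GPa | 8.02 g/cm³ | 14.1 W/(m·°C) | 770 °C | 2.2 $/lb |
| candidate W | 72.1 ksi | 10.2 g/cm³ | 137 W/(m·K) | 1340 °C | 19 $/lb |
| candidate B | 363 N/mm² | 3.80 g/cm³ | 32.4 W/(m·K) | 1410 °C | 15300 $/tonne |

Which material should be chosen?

Screen on constraints: k ≥ 7.59 W/(m·K); max service T ≥ 432 °C; cost ≤ 29 $/kg. Survivors: candidate A, candidate B.
Convert each candidate to consistent units, then evaluate M:
  candidate A: σ_y = 538.0 MPa, ρ = 8020 kg/m³
  candidate B: σ_y = 363.0 MPa, ρ = 3800 kg/m³
  candidate B: M = 95.5 kN·m/kg
  candidate A: M = 67.1 kN·m/kg
Candidate B ranks first.

candidate B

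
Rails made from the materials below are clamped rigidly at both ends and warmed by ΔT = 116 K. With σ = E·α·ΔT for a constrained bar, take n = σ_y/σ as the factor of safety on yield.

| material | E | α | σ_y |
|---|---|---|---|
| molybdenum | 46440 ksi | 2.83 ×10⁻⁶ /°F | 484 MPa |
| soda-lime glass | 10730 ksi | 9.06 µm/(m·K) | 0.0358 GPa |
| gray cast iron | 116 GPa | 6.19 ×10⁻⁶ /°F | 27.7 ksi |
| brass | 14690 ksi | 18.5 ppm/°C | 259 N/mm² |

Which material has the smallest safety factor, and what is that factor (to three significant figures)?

In consistent units (E in GPa, α in ×10⁻⁶/K, σ_y in MPa):
  molybdenum: E = 320.2, α = 5.09, σ_y = 484.0 → σ = 189 MPa, n = 2.56
  soda-lime glass: E = 73.98, α = 9.06, σ_y = 35.80 → σ = 77.8 MPa, n = 0.460
  gray cast iron: E = 116.0, α = 11.1, σ_y = 191.0 → σ = 150 MPa, n = 1.27
  brass: E = 101.3, α = 18.5, σ_y = 259.0 → σ = 217 MPa, n = 1.19
The minimum is soda-lime glass at n = 0.460.

soda-lime glass, n = 0.460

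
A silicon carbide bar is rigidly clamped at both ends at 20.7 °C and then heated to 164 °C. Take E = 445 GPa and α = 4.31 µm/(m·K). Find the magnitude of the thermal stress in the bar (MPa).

ΔT = 143.3 K. Constrained thermal stress σ = E·α·ΔT = 445.0×10³ MPa × 4.31×10⁻⁶ × 143.3 = 275 MPa (compressive).

275 MPa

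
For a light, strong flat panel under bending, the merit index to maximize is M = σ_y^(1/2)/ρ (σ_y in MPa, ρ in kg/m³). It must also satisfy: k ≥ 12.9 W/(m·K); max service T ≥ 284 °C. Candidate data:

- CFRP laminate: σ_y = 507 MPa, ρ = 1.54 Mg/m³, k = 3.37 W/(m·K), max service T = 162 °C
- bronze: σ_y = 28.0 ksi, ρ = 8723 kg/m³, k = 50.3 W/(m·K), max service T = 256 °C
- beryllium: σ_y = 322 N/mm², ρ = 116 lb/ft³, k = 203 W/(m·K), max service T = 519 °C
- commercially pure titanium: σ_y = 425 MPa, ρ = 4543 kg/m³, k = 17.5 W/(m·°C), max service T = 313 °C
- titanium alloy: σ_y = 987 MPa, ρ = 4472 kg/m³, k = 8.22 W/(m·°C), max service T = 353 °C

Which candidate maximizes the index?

beryllium

Screen on constraints: k ≥ 12.9 W/(m·K); max service T ≥ 284 °C. Survivors: beryllium, commercially pure titanium.
Putting every candidate on a common basis:
  beryllium: σ_y = 322.0 MPa, ρ = 1858 kg/m³
  commercially pure titanium: σ_y = 425.0 MPa, ρ = 4543 kg/m³
  beryllium: M = 9.66×10⁻³
  commercially pure titanium: M = 4.54×10⁻³
Beryllium has the largest M.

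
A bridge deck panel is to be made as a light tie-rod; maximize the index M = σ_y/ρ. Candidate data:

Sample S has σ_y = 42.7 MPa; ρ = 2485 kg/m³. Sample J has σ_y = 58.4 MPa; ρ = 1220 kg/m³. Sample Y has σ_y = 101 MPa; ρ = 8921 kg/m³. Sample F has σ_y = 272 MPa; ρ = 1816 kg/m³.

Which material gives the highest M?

Evaluate M for each candidate:
  sample F: M = 150 kN·m/kg
  sample J: M = 47.9 kN·m/kg
  sample S: M = 17.2 kN·m/kg
  sample Y: M = 11.3 kN·m/kg
Sample F has the largest M.

sample F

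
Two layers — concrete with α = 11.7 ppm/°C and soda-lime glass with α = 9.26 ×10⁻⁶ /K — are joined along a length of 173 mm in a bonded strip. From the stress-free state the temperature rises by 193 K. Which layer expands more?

α(concrete) = 11.7×10⁻⁶/K vs α(soda-lime glass) = 9.26×10⁻⁶/K.
Higher α expands more for the same ΔT: concrete.

concrete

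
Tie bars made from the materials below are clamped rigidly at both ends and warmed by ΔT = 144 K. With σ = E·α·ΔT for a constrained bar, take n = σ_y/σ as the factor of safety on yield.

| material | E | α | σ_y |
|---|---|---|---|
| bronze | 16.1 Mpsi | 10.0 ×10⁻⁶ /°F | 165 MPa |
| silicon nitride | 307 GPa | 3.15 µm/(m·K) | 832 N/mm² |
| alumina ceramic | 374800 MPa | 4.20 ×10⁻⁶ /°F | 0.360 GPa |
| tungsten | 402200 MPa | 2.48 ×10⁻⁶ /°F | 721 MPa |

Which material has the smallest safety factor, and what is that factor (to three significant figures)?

Converting E to GPa, α to ×10⁻⁶/K, σ_y to MPa, then σ and n for each:
  bronze: E = 111.0, α = 18.0, σ_y = 165.0 → σ = 288 MPa, n = 0.573
  silicon nitride: E = 307.0, α = 3.15, σ_y = 832.0 → σ = 139 MPa, n = 5.97
  alumina ceramic: E = 374.8, α = 7.56, σ_y = 360.0 → σ = 408 MPa, n = 0.882
  tungsten: E = 402.2, α = 4.46, σ_y = 721.0 → σ = 259 MPa, n = 2.79
Bronze has the lowest safety factor, n = 0.573.

bronze, n = 0.573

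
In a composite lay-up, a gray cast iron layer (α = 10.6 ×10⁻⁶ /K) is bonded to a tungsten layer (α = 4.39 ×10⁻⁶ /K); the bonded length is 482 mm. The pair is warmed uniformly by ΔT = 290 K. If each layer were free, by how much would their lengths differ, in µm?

Δα = |10.6 − 4.39|×10⁻⁶/K = 6.21×10⁻⁶/K.
ΔL_mismatch = Δα·L·ΔT = 6.21×10⁻⁶ × 482.0 mm × 290.0 K = 868 µm.

868 µm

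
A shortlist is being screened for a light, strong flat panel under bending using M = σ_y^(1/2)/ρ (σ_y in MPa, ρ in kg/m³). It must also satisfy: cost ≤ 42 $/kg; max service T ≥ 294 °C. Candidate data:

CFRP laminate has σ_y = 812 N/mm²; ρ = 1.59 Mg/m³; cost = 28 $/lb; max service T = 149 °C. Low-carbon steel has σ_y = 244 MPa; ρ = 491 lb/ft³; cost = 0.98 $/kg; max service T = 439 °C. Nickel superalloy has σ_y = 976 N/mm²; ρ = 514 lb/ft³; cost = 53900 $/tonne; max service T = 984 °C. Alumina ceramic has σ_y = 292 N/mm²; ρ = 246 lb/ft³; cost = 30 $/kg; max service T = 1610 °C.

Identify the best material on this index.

alumina ceramic

Screen on constraints: cost ≤ 42 $/kg; max service T ≥ 294 °C. Survivors: low-carbon steel, alumina ceramic.
Putting every candidate on a common basis:
  low-carbon steel: σ_y = 244.0 MPa, ρ = 7865 kg/m³
  alumina ceramic: σ_y = 292.0 MPa, ρ = 3941 kg/m³
  alumina ceramic: M = 4.34×10⁻³
  low-carbon steel: M = 1.99×10⁻³
Alumina ceramic has the largest M.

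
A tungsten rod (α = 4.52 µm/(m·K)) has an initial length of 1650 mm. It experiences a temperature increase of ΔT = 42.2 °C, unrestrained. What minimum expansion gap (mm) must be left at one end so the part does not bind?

ΔL = α·L₀·ΔT = 4.52×10⁻⁶ × 1650 mm × 42.20 K = 0.315 mm.

0.315 mm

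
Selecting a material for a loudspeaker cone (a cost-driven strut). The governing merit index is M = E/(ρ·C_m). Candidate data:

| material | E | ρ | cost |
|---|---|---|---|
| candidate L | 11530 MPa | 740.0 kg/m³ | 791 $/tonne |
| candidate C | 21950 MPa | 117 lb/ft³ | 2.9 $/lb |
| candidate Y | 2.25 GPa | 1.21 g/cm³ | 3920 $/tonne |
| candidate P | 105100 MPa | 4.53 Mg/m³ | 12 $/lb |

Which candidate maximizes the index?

Convert each candidate to consistent units, then evaluate M:
  candidate L: E = 11.53 GPa, ρ = 740.0 kg/m³, cost = 0.7910 $/kg
  candidate C: E = 21.95 GPa, ρ = 1874 kg/m³, cost = 6.393 $/kg
  candidate Y: E = 2.250 GPa, ρ = 1210 kg/m³, cost = 3.920 $/kg
  candidate P: E = 105.1 GPa, ρ = 4530 kg/m³, cost = 26.46 $/kg
  candidate L: M = 19.7 MN·m per $
  candidate C: M = 1.83 MN·m per $
  candidate P: M = 0.877 MN·m per $
  candidate Y: M = 0.474 MN·m per $
Highest index: candidate L.

candidate L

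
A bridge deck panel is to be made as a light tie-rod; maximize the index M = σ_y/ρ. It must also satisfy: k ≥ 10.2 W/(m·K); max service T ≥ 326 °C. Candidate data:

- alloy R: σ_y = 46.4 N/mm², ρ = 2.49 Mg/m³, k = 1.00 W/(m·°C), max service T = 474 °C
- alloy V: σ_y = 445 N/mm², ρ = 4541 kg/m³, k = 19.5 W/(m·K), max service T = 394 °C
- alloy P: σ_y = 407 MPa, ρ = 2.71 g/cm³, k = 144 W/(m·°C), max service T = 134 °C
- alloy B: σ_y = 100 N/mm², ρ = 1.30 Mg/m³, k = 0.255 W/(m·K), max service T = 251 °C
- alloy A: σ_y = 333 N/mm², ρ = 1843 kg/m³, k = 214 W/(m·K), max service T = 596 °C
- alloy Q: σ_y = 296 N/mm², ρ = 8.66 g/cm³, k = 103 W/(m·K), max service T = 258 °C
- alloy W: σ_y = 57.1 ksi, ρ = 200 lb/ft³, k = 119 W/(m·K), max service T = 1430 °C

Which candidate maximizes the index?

Screen on constraints: k ≥ 10.2 W/(m·K); max service T ≥ 326 °C. Survivors: alloy V, alloy A, alloy W.
Putting every candidate on a common basis:
  alloy V: σ_y = 445.0 MPa, ρ = 4541 kg/m³
  alloy A: σ_y = 333.0 MPa, ρ = 1843 kg/m³
  alloy W: σ_y = 393.7 MPa, ρ = 3204 kg/m³
  alloy A: M = 181 kN·m/kg
  alloy W: M = 123 kN·m/kg
  alloy V: M = 98.0 kN·m/kg
Highest index: alloy A.

alloy A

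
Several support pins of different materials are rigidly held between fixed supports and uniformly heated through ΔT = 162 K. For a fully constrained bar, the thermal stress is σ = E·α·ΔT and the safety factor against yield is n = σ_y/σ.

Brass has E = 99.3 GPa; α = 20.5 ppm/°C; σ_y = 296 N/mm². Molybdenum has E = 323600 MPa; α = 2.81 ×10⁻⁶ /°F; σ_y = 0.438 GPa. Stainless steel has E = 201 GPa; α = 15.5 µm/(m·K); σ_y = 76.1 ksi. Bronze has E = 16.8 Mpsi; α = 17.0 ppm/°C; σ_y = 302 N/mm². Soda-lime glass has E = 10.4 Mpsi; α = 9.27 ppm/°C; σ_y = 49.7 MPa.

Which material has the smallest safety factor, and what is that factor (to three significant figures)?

soda-lime glass, n = 0.462

Converting E to GPa, α to ×10⁻⁶/K, σ_y to MPa, then σ and n for each:
  brass: E = 99.30, α = 20.5, σ_y = 296.0 → σ = 330 MPa, n = 0.898
  molybdenum: E = 323.6, α = 5.06, σ_y = 438.0 → σ = 265 MPa, n = 1.65
  stainless steel: E = 201.0, α = 15.5, σ_y = 524.7 → σ = 505 MPa, n = 1.04
  bronze: E = 115.8, α = 17.0, σ_y = 302.0 → σ = 319 MPa, n = 0.947
  soda-lime glass: E = 71.71, α = 9.27, σ_y = 49.70 → σ = 108 MPa, n = 0.462
Smallest n: soda-lime glass with n = 0.462.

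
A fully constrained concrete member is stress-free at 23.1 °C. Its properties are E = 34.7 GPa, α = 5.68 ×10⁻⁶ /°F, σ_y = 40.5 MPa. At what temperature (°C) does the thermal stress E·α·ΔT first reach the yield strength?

137 °C

α = 5.68×10⁻⁶/°F × 9/5 = 10.2×10⁻⁶/K.
E·α·ΔT = 40.50 MPa ⇒ ΔT = 40.50 / (34.70×10³ × 10.2×10⁻⁶) = 114.2 K.
T = 23.1 + 114.2 = 137.3 °C.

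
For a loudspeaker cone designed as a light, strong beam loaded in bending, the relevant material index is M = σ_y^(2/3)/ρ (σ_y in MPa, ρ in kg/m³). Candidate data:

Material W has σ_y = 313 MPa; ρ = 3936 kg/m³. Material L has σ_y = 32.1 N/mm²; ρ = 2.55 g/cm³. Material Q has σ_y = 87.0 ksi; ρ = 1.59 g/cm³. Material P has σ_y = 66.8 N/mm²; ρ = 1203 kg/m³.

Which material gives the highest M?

In SI units:
  material W: σ_y = 313.0 MPa, ρ = 3936 kg/m³
  material L: σ_y = 32.10 MPa, ρ = 2550 kg/m³
  material Q: σ_y = 599.8 MPa, ρ = 1590 kg/m³
  material P: σ_y = 66.80 MPa, ρ = 1203 kg/m³
  material Q: M = 44.7×10⁻³
  material P: M = 13.7×10⁻³
  material W: M = 11.7×10⁻³
  material L: M = 3.96×10⁻³
Material Q ranks first.

material Q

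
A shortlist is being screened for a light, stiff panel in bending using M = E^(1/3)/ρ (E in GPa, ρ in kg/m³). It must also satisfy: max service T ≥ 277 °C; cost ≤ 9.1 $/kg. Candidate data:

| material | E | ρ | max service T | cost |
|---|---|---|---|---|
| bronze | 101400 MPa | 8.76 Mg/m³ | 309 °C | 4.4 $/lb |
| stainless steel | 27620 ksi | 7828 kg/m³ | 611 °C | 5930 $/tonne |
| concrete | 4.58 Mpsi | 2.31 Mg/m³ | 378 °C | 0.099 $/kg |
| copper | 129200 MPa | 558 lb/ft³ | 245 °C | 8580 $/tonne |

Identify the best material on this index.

concrete

Screen on constraints: max service T ≥ 277 °C; cost ≤ 9.1 $/kg. Survivors: stainless steel, concrete.
Normalizing units and computing the index:
  stainless steel: E = 190.4 GPa, ρ = 7828 kg/m³
  concrete: E = 31.58 GPa, ρ = 2310 kg/m³
  concrete: M = 1.37×10⁻³
  stainless steel: M = 0.735×10⁻³
The maximum is for concrete.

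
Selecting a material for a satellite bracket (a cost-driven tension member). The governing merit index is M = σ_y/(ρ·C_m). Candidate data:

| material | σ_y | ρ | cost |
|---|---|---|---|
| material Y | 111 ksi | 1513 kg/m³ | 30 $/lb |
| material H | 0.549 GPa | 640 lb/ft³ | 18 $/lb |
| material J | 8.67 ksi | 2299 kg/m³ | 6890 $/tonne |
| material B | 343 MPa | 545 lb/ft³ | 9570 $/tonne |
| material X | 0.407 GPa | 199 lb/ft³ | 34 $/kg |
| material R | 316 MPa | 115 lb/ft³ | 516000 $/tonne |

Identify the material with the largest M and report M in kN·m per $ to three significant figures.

Normalizing units and computing the index:
  material Y: σ_y = 765.3 MPa, ρ = 1513 kg/m³, cost = 66.14 $/kg
  material H: σ_y = 549.0 MPa, ρ = 10250 kg/m³, cost = 39.68 $/kg
  material J: σ_y = 59.78 MPa, ρ = 2299 kg/m³, cost = 6.890 $/kg
  material B: σ_y = 343.0 MPa, ρ = 8730 kg/m³, cost = 9.570 $/kg
  material X: σ_y = 407.0 MPa, ρ = 3188 kg/m³, cost = 34.00 $/kg
  material R: σ_y = 316.0 MPa, ρ = 1842 kg/m³, cost = 516.0 $/kg
  material Y: M = 7.65 kN·m per $
  material B: M = 4.11 kN·m per $
  material J: M = 3.77 kN·m per $
  material X: M = 3.76 kN·m per $
  material H: M = 1.35 kN·m per $
  material R: M = 0.332 kN·m per $
Material Y ranks first.

material Y, M = 7.65 kN·m per $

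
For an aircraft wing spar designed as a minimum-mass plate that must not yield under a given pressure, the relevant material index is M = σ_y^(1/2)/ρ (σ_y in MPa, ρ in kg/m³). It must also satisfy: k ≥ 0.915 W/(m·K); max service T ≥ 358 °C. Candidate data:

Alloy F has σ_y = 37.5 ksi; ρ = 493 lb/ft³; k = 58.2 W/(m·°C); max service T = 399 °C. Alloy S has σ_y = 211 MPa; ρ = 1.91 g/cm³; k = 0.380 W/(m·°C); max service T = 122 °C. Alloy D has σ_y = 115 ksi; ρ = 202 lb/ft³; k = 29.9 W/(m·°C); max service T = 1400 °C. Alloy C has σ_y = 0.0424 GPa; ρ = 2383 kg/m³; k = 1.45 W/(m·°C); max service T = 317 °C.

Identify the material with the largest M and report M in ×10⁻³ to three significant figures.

alloy D, M = 8.70×10⁻³

Screen on constraints: k ≥ 0.915 W/(m·K); max service T ≥ 358 °C. Survivors: alloy F, alloy D.
In SI units:
  alloy F: σ_y = 258.6 MPa, ρ = 7897 kg/m³
  alloy D: σ_y = 792.9 MPa, ρ = 3236 kg/m³
  alloy D: M = 8.70×10⁻³
  alloy F: M = 2.04×10⁻³
Alloy D has the largest M.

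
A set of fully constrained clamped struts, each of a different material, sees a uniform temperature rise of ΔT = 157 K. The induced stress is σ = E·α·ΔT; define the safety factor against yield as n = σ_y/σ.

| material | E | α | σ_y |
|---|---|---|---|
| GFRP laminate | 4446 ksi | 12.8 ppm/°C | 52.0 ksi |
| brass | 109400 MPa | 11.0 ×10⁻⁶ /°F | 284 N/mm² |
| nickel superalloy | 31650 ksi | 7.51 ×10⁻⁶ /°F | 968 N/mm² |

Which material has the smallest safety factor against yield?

brass

Per material, after unit conversion:
  GFRP laminate: E = 30.65, α = 12.8, σ_y = 358.5 → σ = 61.6 MPa, n = 5.82
  brass: E = 109.4, α = 19.8, σ_y = 284.0 → σ = 340 MPa, n = 0.835
  nickel superalloy: E = 218.2, α = 13.5, σ_y = 968.0 → σ = 463 MPa, n = 2.09
The minimum is brass at n = 0.835.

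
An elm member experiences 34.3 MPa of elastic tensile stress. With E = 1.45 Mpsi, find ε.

3.43×10⁻³

E = 1.45 Mpsi = 9.997 GPa = 9997 MPa.
ε = σ/E = 34.3 / 9997 = 3.43×10⁻³.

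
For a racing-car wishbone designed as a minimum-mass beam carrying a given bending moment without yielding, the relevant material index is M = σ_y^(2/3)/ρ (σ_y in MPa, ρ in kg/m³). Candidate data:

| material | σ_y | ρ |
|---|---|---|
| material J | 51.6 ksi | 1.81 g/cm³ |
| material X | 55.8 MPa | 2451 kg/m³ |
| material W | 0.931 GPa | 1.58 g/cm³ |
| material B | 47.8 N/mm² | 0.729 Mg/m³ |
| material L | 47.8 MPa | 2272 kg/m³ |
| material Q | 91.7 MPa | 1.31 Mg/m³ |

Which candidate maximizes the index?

material W

Normalizing units and computing the index:
  material J: σ_y = 355.8 MPa, ρ = 1810 kg/m³
  material X: σ_y = 55.80 MPa, ρ = 2451 kg/m³
  material W: σ_y = 931.0 MPa, ρ = 1580 kg/m³
  material B: σ_y = 47.80 MPa, ρ = 729.0 kg/m³
  material L: σ_y = 47.80 MPa, ρ = 2272 kg/m³
  material Q: σ_y = 91.70 MPa, ρ = 1310 kg/m³
  material W: M = 60.3×10⁻³
  material J: M = 27.7×10⁻³
  material B: M = 18.1×10⁻³
  material Q: M = 15.5×10⁻³
  material X: M = 5.96×10⁻³
  material L: M = 5.80×10⁻³
Highest index: material W.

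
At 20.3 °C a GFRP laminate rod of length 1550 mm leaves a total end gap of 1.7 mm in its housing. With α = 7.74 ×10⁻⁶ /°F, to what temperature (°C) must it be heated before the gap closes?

99.0 °C

α = 7.74×10⁻⁶/°F × 9/5 = 13.9×10⁻⁶/K.
α·L₀·ΔT = 1.7 mm ⇒ ΔT = 1.7 / (13.9×10⁻⁶ × 1550.0) = 78.72 K.
T = 20.3 + 78.72 = 99.02 °C.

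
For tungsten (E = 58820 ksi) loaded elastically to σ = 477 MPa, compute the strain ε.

E = 58820 ksi = 405.5 GPa = 405500 MPa.
ε = σ/E = 477 / 405500 = 1.18×10⁻³.

1.18×10⁻³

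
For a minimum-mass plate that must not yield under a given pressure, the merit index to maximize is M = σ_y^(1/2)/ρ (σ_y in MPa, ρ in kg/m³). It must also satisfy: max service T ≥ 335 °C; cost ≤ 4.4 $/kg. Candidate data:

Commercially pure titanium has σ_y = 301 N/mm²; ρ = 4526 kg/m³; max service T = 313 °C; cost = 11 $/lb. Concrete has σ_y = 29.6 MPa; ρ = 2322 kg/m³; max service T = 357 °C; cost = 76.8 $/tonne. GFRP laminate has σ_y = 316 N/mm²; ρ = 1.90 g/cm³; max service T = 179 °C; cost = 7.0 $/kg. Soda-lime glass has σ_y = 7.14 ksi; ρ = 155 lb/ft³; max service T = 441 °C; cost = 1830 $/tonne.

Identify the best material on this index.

Screen on constraints: max service T ≥ 335 °C; cost ≤ 4.4 $/kg. Survivors: concrete, soda-lime glass.
After converting to SI:
  concrete: σ_y = 29.60 MPa, ρ = 2322 kg/m³
  soda-lime glass: σ_y = 49.23 MPa, ρ = 2483 kg/m³
  soda-lime glass: M = 2.83×10⁻³
  concrete: M = 2.34×10⁻³
Soda-lime glass has the largest M.

soda-lime glass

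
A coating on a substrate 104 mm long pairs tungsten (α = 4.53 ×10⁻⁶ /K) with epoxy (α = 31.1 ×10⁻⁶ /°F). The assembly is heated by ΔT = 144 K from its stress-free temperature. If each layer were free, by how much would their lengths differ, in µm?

epoxy: α = 31.1×10⁻⁶/°F × 9/5 = 56.0×10⁻⁶/K.
Δα = |4.53 − 56.0|×10⁻⁶/K = 51.4×10⁻⁶/K.
ΔL_mismatch = Δα·L·ΔT = 51.4×10⁻⁶ × 104.0 mm × 144.0 K = 771 µm.

771 µm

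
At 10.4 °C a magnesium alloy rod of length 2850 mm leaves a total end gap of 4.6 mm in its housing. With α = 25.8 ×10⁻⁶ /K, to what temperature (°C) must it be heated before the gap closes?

73.0 °C

α·L₀·ΔT = 4.6 mm ⇒ ΔT = 4.6 / (25.8×10⁻⁶ × 2850.0) = 62.56 K.
T = 10.4 + 62.56 = 72.96 °C.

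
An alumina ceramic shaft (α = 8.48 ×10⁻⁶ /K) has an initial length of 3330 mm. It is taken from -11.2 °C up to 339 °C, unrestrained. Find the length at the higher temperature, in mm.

3339.9 mm

ΔT = 339 − (-11.2) = 350.2 K.
ΔL = α·L₀·ΔT = 8.48×10⁻⁶ × 3330 mm × 350.2 K = 9.89 mm.
L = L₀ + ΔL = 3330 + 9.89 = 3339.9 mm.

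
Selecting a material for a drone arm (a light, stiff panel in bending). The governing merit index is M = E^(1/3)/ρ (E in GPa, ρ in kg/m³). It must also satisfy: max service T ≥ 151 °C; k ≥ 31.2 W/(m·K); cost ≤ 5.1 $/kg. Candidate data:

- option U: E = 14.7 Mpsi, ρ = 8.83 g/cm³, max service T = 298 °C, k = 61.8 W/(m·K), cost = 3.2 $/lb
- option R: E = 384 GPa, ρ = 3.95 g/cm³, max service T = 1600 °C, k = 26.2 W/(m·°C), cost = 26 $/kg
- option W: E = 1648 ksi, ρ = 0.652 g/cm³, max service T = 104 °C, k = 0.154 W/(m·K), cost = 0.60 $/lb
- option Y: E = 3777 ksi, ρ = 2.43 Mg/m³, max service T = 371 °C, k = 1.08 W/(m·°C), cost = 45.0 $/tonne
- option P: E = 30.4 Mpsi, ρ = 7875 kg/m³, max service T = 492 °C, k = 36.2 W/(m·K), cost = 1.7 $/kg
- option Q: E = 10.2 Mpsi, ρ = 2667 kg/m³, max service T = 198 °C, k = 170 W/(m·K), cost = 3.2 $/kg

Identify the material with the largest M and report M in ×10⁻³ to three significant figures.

option Q, M = 1.55×10⁻³

Screen on constraints: max service T ≥ 151 °C; k ≥ 31.2 W/(m·K); cost ≤ 5.1 $/kg. Survivors: option P, option Q.
Putting every candidate on a common basis:
  option P: E = 209.6 GPa, ρ = 7875 kg/m³
  option Q: E = 70.33 GPa, ρ = 2667 kg/m³
  option Q: M = 1.55×10⁻³
  option P: M = 0.754×10⁻³
Option Q ranks first.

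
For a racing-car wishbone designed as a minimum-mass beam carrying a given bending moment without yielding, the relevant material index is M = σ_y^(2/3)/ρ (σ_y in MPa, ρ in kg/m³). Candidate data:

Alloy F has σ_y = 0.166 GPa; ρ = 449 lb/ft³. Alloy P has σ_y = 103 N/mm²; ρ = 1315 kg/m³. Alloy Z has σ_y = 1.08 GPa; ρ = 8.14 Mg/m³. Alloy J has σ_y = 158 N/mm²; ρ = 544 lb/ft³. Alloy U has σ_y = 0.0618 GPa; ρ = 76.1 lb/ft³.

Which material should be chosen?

Normalizing units and computing the index:
  alloy F: σ_y = 166.0 MPa, ρ = 7192 kg/m³
  alloy P: σ_y = 103.0 MPa, ρ = 1315 kg/m³
  alloy Z: σ_y = 1080 MPa, ρ = 8140 kg/m³
  alloy J: σ_y = 158.0 MPa, ρ = 8714 kg/m³
  alloy U: σ_y = 61.80 MPa, ρ = 1219 kg/m³
  alloy P: M = 16.7×10⁻³
  alloy Z: M = 12.9×10⁻³
  alloy U: M = 12.8×10⁻³
  alloy F: M = 4.20×10⁻³
  alloy J: M = 3.35×10⁻³
The maximum is for alloy P.

alloy P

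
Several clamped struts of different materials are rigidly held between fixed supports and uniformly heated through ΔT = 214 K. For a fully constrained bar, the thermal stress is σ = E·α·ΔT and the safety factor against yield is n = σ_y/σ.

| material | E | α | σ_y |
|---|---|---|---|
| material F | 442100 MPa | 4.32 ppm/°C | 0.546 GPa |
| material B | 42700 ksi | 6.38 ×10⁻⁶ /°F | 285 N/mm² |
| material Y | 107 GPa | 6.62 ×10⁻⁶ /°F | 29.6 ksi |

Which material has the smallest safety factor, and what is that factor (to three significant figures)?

In consistent units (E in GPa, α in ×10⁻⁶/K, σ_y in MPa):
  material F: E = 442.1, α = 4.32, σ_y = 546.0 → σ = 409 MPa, n = 1.34
  material B: E = 294.4, α = 11.5, σ_y = 285.0 → σ = 724 MPa, n = 0.394
  material Y: E = 107.0, α = 11.9, σ_y = 204.1 → σ = 273 MPa, n = 0.748
Smallest n: material B with n = 0.394.

material B, n = 0.394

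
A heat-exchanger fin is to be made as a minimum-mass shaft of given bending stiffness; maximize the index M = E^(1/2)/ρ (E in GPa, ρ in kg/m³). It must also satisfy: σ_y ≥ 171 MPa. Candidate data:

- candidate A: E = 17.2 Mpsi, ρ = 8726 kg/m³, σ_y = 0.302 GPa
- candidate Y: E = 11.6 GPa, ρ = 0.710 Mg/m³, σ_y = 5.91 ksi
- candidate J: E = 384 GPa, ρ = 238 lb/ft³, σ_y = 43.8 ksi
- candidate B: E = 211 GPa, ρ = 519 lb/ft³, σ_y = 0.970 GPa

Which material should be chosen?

candidate J

Screen on constraints: σ_y ≥ 171 MPa. Survivors: candidate A, candidate J, candidate B.
Putting every candidate on a common basis:
  candidate A: E = 118.6 GPa, ρ = 8726 kg/m³
  candidate J: E = 384.0 GPa, ρ = 3812 kg/m³
  candidate B: E = 211.0 GPa, ρ = 8314 kg/m³
  candidate J: M = 5.14×10⁻³
  candidate B: M = 1.75×10⁻³
  candidate A: M = 1.25×10⁻³
Highest index: candidate J.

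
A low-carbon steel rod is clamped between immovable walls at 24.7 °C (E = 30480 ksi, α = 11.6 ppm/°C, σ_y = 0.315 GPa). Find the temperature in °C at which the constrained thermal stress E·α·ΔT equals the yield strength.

E = 30480 ksi = 210.2 GPa.
σ_y = 0.315 GPa = 315.0 MPa.
E·α·ΔT = 315.0 MPa ⇒ ΔT = 315.0 / (210.2×10³ × 11.6×10⁻⁶) = 129.2 K.
T = 24.7 + 129.2 = 153.9 °C.

154 °C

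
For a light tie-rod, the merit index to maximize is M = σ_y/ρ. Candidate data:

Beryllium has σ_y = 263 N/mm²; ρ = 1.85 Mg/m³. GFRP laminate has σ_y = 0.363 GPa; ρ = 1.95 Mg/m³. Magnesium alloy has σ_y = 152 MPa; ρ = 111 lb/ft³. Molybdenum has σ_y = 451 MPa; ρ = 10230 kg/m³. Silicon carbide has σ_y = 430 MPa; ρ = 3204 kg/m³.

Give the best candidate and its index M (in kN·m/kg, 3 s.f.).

GFRP laminate, M = 186 kN·m/kg

Convert each candidate to consistent units, then evaluate M:
  beryllium: σ_y = 263.0 MPa, ρ = 1850 kg/m³
  GFRP laminate: σ_y = 363.0 MPa, ρ = 1950 kg/m³
  magnesium alloy: σ_y = 152.0 MPa, ρ = 1778 kg/m³
  molybdenum: σ_y = 451.0 MPa, ρ = 10230 kg/m³
  silicon carbide: σ_y = 430.0 MPa, ρ = 3204 kg/m³
  GFRP laminate: M = 186 kN·m/kg
  beryllium: M = 142 kN·m/kg
  silicon carbide: M = 134 kN·m/kg
  magnesium alloy: M = 85.5 kN·m/kg
  molybdenum: M = 44.1 kN·m/kg
GFRP laminate ranks first.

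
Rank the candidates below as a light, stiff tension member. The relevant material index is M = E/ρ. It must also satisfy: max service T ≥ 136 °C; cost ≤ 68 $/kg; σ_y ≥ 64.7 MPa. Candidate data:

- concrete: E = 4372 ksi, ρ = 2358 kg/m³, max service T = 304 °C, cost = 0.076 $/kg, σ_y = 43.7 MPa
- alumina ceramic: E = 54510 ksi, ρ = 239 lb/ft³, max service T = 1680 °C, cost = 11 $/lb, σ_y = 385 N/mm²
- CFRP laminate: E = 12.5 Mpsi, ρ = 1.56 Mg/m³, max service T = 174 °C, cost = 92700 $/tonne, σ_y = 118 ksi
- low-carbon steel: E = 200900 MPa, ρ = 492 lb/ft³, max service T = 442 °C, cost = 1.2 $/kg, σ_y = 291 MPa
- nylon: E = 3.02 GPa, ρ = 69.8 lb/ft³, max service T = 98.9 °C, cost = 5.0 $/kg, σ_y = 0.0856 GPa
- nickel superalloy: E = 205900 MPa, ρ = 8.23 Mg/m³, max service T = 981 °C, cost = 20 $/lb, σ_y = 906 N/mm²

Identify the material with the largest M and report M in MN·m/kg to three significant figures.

alumina ceramic, M = 98.2 MN·m/kg

Screen on constraints: max service T ≥ 136 °C; cost ≤ 68 $/kg; σ_y ≥ 64.7 MPa. Survivors: alumina ceramic, low-carbon steel, nickel superalloy.
After converting to SI:
  alumina ceramic: E = 375.8 GPa, ρ = 3828 kg/m³
  low-carbon steel: E = 200.9 GPa, ρ = 7881 kg/m³
  nickel superalloy: E = 205.9 GPa, ρ = 8230 kg/m³
  alumina ceramic: M = 98.2 MN·m/kg
  low-carbon steel: M = 25.5 MN·m/kg
  nickel superalloy: M = 25.0 MN·m/kg
Alumina ceramic ranks first.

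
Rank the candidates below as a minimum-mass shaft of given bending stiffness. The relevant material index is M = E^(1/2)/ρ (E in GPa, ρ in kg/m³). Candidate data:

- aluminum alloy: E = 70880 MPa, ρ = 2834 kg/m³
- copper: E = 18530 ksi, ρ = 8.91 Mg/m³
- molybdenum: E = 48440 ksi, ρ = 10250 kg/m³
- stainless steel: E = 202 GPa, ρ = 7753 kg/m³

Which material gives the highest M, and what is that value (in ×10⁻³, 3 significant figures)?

aluminum alloy, M = 2.97×10⁻³

In SI units:
  aluminum alloy: E = 70.88 GPa, ρ = 2834 kg/m³
  copper: E = 127.8 GPa, ρ = 8910 kg/m³
  molybdenum: E = 334.0 GPa, ρ = 10250 kg/m³
  stainless steel: E = 202.0 GPa, ρ = 7753 kg/m³
  aluminum alloy: M = 2.97×10⁻³
  stainless steel: M = 1.83×10⁻³
  molybdenum: M = 1.78×10⁻³
  copper: M = 1.27×10⁻³
The maximum is for aluminum alloy.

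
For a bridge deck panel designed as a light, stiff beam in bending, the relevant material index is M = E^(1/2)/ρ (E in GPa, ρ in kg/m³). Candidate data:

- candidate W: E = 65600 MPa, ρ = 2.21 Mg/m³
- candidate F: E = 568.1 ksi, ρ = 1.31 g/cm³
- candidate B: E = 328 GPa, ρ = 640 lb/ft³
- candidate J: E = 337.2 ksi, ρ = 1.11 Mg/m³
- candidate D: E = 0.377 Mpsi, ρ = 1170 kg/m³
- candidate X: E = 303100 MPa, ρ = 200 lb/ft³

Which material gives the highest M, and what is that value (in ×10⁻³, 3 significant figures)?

candidate X, M = 5.43×10⁻³

Normalizing units and computing the index:
  candidate W: E = 65.60 GPa, ρ = 2210 kg/m³
  candidate F: E = 3.917 GPa, ρ = 1310 kg/m³
  candidate B: E = 328.0 GPa, ρ = 10250 kg/m³
  candidate J: E = 2.325 GPa, ρ = 1110 kg/m³
  candidate D: E = 2.599 GPa, ρ = 1170 kg/m³
  candidate X: E = 303.1 GPa, ρ = 3204 kg/m³
  candidate X: M = 5.43×10⁻³
  candidate W: M = 3.66×10⁻³
  candidate B: M = 1.77×10⁻³
  candidate F: M = 1.51×10⁻³
  candidate D: M = 1.38×10⁻³
  candidate J: M = 1.37×10⁻³
Candidate X has the largest M.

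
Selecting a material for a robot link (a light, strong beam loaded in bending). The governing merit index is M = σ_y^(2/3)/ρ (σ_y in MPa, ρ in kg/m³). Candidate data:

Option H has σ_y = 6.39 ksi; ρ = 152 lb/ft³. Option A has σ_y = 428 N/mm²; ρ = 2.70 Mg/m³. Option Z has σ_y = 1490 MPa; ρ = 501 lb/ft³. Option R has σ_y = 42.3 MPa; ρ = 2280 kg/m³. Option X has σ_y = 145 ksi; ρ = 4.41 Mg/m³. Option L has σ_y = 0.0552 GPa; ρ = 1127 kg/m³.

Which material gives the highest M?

option X

In SI units:
  option H: σ_y = 44.06 MPa, ρ = 2435 kg/m³
  option A: σ_y = 428.0 MPa, ρ = 2700 kg/m³
  option Z: σ_y = 1490 MPa, ρ = 8025 kg/m³
  option R: σ_y = 42.30 MPa, ρ = 2280 kg/m³
  option X: σ_y = 999.7 MPa, ρ = 4410 kg/m³
  option L: σ_y = 55.20 MPa, ρ = 1127 kg/m³
  option X: M = 22.7×10⁻³
  option A: M = 21.0×10⁻³
  option Z: M = 16.3×10⁻³
  option L: M = 12.9×10⁻³
  option R: M = 5.32×10⁻³
  option H: M = 5.12×10⁻³
The maximum is for option X.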